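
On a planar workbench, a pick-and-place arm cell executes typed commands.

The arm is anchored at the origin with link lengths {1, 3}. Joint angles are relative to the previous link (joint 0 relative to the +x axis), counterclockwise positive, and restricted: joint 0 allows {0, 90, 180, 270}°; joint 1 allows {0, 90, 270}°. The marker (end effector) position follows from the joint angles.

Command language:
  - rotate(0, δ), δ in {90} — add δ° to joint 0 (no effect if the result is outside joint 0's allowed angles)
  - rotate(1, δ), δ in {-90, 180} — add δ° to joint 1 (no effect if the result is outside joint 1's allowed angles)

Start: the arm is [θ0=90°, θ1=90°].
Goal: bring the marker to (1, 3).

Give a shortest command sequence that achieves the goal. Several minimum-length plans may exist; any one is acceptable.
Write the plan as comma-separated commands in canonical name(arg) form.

rotate(0, 90), rotate(0, 90), rotate(0, 90)

start: [θ0=90°, θ1=90°]
1. rotate(0, 90) → [θ0=180°, θ1=90°]
2. rotate(0, 90) → [θ0=270°, θ1=90°]
3. rotate(0, 90) → [θ0=0°, θ1=90°]
nothing shorter than 3 reaches the goal.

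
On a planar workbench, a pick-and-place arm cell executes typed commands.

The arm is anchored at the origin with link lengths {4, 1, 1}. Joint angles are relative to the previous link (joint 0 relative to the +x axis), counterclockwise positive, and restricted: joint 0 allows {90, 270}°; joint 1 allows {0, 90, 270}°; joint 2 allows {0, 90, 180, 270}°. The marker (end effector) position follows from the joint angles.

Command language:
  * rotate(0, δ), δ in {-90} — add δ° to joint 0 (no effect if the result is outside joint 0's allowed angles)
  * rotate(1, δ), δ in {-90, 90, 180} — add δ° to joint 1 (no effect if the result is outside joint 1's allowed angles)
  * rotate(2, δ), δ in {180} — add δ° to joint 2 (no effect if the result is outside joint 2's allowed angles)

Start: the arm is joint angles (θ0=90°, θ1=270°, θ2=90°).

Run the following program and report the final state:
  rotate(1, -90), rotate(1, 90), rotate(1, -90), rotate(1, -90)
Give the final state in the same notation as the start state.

from: joint angles (θ0=90°, θ1=270°, θ2=90°)
[1] after rotate(1, -90): joint angles (θ0=90°, θ1=270°, θ2=90°)
[2] after rotate(1, 90): joint angles (θ0=90°, θ1=0°, θ2=90°)
[3] after rotate(1, -90): joint angles (θ0=90°, θ1=270°, θ2=90°)
[4] after rotate(1, -90): joint angles (θ0=90°, θ1=270°, θ2=90°)

joint angles (θ0=90°, θ1=270°, θ2=90°)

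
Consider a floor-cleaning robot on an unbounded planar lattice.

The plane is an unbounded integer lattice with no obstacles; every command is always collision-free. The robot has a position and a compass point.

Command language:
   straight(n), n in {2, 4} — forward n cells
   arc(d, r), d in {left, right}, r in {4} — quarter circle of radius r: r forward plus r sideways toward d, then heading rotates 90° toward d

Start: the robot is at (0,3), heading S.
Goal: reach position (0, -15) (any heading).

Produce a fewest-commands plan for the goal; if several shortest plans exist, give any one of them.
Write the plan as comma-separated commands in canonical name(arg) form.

t0: at (0,3), heading S
step 1 (arc(right, 4)): at (-4,-1), heading W
step 2 (arc(left, 4)): at (-8,-5), heading S
step 3 (arc(left, 4)): at (-4,-9), heading E
step 4 (arc(right, 4)): at (0,-13), heading S
step 5 (straight(2)): at (0,-15), heading S
nothing shorter than 5 reaches the goal.

arc(right, 4), arc(left, 4), arc(left, 4), arc(right, 4), straight(2)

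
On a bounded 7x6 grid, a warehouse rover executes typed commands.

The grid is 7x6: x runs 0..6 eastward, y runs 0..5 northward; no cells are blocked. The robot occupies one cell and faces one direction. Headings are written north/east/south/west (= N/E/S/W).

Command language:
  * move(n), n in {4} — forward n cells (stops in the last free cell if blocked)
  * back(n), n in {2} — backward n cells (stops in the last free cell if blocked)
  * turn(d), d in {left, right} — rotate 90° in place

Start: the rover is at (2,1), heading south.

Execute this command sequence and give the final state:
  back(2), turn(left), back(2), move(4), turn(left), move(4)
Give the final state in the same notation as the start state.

from: at (2,1), heading south
[1] after back(2): at (2,3), heading south
[2] after turn(left): at (2,3), heading east
[3] after back(2): at (0,3), heading east
[4] after move(4): at (4,3), heading east
[5] after turn(left): at (4,3), heading north
[6] after move(4): at (4,5), heading north

at (4,5), heading north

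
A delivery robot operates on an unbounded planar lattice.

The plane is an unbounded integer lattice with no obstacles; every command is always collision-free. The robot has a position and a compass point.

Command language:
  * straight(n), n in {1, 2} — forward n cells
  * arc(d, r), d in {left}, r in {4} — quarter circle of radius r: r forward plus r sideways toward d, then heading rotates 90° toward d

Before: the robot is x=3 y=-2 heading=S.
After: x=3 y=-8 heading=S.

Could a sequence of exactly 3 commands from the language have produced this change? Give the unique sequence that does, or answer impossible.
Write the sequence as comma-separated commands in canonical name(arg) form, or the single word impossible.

key: heading stays S — no command in the sequence turns
t0: x=3 y=-2 heading=S
1. straight(2) → x=3 y=-4 heading=S
2. straight(2) → x=3 y=-6 heading=S
3. straight(2) → x=3 y=-8 heading=S
no rival 3-sequence matches.

straight(2), straight(2), straight(2)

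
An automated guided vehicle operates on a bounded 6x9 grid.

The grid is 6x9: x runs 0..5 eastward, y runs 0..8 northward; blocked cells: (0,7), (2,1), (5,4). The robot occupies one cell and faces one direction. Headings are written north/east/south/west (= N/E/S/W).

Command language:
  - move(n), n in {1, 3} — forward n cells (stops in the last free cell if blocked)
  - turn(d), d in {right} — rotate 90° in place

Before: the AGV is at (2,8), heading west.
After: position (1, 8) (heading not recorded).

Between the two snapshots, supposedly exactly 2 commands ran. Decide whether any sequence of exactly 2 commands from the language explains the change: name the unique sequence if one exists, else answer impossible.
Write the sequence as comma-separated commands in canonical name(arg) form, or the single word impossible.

move(1), turn(right)

key: running turn(right) before move(1) would end elsewhere — order is forced
initial: at (2,8), heading west
[1] after move(1): at (1,8), heading west
[2] after turn(right): at (1,8), heading north
all 9 alternatives checked — unique.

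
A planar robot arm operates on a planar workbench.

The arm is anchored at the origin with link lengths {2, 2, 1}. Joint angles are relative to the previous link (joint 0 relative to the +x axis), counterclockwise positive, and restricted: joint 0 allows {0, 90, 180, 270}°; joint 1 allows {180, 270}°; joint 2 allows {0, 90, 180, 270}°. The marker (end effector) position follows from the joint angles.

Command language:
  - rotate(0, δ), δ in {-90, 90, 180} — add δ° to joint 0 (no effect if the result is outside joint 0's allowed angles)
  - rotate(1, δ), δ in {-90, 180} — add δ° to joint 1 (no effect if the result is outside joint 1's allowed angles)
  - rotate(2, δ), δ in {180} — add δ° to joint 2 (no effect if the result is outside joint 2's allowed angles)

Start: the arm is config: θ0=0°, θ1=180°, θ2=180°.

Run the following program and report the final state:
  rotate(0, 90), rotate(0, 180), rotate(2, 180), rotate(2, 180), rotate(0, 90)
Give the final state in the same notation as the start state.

config: θ0=0°, θ1=180°, θ2=180°

t0: config: θ0=0°, θ1=180°, θ2=180°
1. rotate(0, 90) → config: θ0=90°, θ1=180°, θ2=180°
2. rotate(0, 180) → config: θ0=270°, θ1=180°, θ2=180°
3. rotate(2, 180) → config: θ0=270°, θ1=180°, θ2=0°
4. rotate(2, 180) → config: θ0=270°, θ1=180°, θ2=180°
5. rotate(0, 90) → config: θ0=0°, θ1=180°, θ2=180°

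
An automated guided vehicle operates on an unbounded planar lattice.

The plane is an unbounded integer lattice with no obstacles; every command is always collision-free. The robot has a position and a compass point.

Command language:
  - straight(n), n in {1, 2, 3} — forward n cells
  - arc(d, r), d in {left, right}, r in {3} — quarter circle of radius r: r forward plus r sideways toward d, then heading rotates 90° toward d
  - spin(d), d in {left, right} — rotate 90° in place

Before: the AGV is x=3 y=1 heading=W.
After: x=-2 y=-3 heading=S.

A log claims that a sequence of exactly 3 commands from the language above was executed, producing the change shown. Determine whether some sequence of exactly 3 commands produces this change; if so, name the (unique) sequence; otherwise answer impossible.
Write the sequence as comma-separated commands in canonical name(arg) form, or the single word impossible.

straight(2), arc(left, 3), straight(1)

key: position moved to (-2,-3) AND the heading swung to S — translation plus rotation needed
start: x=3 y=1 heading=W
t=1 straight(2) ⇒ x=1 y=1 heading=W
t=2 arc(left, 3) ⇒ x=-2 y=-2 heading=S
t=3 straight(1) ⇒ x=-2 y=-3 heading=S
all 343 alternatives checked — unique.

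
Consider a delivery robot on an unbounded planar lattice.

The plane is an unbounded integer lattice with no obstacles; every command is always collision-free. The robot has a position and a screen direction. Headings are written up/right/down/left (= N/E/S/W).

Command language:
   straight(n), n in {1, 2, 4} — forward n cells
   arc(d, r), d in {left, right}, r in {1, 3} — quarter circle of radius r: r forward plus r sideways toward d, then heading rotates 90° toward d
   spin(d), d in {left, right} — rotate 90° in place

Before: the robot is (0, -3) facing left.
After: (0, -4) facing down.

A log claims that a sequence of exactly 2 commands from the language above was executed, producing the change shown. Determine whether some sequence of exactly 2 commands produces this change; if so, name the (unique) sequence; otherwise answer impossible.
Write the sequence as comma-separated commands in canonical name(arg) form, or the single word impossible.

key: order matters: swapping spin(left) and straight(1) lands elsewhere
begin: (0, -3) facing left
1. spin(left) → (0, -3) facing down
2. straight(1) → (0, -4) facing down
all 81 alternatives checked — unique.

spin(left), straight(1)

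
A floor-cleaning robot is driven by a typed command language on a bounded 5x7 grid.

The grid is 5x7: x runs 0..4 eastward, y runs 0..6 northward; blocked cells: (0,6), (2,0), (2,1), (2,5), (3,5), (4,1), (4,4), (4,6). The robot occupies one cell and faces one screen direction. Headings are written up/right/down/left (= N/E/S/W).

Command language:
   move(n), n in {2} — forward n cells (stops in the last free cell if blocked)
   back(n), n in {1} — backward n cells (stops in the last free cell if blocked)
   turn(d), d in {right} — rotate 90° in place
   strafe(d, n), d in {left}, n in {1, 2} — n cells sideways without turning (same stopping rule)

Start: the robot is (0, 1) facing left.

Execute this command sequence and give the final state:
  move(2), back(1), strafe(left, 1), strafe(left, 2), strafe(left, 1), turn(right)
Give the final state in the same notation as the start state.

(1, 0) facing up

start: (0, 1) facing left
1. move(2) → (0, 1) facing left
2. back(1) → (1, 1) facing left
3. strafe(left, 1) → (1, 0) facing left
4. strafe(left, 2) → (1, 0) facing left
5. strafe(left, 1) → (1, 0) facing left
6. turn(right) → (1, 0) facing up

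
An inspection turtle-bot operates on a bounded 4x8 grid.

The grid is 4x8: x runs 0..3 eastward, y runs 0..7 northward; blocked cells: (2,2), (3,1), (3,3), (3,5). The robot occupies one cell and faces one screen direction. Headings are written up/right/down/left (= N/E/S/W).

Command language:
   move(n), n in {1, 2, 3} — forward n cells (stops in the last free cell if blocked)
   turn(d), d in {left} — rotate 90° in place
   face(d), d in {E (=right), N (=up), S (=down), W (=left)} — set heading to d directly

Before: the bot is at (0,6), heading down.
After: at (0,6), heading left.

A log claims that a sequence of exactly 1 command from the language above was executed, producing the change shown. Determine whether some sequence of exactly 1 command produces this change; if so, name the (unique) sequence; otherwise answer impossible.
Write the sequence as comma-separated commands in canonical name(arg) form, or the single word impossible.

face(W)

key: (0,6) unchanged — the single command moves nothing
initial: at (0,6), heading down
1. face(W) → at (0,6), heading left
uniquely the one of 8 1-step routes that fits.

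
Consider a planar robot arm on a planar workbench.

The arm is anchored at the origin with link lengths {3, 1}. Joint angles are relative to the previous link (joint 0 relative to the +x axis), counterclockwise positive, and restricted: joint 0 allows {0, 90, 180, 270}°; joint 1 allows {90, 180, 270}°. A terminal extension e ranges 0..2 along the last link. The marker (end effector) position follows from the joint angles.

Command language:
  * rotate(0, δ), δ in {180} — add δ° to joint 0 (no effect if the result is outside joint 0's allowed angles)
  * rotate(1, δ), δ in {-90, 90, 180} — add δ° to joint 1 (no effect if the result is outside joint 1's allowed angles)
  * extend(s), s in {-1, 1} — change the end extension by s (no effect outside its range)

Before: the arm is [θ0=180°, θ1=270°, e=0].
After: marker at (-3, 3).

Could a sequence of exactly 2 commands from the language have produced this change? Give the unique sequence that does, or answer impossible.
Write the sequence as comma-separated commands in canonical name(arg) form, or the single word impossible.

initial: [θ0=180°, θ1=270°, e=0]
[1] after extend(1): [θ0=180°, θ1=270°, e=1]
[2] after extend(1): [θ0=180°, θ1=270°, e=2]
no other 2-command option fits: unique.

extend(1), extend(1)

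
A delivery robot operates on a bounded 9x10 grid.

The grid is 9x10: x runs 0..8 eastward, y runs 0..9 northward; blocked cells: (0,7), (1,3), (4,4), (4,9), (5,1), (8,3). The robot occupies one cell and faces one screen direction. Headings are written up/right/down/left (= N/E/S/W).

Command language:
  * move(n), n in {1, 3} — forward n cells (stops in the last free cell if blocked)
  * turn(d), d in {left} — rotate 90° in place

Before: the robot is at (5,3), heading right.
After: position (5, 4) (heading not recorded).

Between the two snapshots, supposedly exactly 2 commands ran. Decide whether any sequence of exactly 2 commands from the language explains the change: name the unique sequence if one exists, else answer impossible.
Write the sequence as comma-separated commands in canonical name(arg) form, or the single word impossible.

turn(left), move(1)

key: order matters: swapping turn(left) and move(1) lands elsewhere
start: at (5,3), heading right
[1] after turn(left): at (5,3), heading up
[2] after move(1): at (5,4), heading up
no other 2-command option fits: unique.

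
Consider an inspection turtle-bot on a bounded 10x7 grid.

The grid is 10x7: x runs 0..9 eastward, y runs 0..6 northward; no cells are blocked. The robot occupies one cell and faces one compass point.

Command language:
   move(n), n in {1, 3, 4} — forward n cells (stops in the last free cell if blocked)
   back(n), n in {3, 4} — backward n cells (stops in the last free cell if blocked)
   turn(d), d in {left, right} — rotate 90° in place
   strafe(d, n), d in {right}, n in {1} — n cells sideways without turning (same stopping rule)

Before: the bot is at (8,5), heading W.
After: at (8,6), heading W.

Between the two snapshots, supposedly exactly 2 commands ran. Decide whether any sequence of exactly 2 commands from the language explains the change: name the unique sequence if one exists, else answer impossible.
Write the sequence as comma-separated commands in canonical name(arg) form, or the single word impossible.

strafe(right, 1), strafe(right, 1)

key: the second strafe(right, 1) runs into the grid edge before its full distance
t0: at (8,5), heading W
[1] after strafe(right, 1): at (8,6), heading W
[2] after strafe(right, 1): at (8,6), heading W
no rival 2-sequence matches.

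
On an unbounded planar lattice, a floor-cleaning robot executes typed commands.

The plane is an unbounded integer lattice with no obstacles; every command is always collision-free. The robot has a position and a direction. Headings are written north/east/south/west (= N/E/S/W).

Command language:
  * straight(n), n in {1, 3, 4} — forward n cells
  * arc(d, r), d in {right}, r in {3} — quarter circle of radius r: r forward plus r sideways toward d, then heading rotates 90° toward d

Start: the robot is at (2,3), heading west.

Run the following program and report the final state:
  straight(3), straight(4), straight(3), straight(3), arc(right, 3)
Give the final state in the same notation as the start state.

initial: at (2,3), heading west
[1] after straight(3): at (-1,3), heading west
[2] after straight(4): at (-5,3), heading west
[3] after straight(3): at (-8,3), heading west
[4] after straight(3): at (-11,3), heading west
[5] after arc(right, 3): at (-14,6), heading north

at (-14,6), heading north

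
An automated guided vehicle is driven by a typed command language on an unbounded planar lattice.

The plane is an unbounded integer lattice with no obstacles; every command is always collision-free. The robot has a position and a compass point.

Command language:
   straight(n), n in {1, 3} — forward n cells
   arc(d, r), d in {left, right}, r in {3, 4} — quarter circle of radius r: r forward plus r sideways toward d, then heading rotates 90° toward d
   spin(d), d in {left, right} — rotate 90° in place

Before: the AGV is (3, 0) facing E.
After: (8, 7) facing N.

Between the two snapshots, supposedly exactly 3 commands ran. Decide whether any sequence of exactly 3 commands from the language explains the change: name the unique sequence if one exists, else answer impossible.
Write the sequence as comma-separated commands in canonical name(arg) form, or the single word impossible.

key: position moved to (8,7) AND the heading swung to N — translation plus rotation needed
t0: (3, 0) facing E
[1] after straight(1): (4, 0) facing E
[2] after arc(left, 4): (8, 4) facing N
[3] after straight(3): (8, 7) facing N
no other 3-command option fits: unique.

straight(1), arc(left, 4), straight(3)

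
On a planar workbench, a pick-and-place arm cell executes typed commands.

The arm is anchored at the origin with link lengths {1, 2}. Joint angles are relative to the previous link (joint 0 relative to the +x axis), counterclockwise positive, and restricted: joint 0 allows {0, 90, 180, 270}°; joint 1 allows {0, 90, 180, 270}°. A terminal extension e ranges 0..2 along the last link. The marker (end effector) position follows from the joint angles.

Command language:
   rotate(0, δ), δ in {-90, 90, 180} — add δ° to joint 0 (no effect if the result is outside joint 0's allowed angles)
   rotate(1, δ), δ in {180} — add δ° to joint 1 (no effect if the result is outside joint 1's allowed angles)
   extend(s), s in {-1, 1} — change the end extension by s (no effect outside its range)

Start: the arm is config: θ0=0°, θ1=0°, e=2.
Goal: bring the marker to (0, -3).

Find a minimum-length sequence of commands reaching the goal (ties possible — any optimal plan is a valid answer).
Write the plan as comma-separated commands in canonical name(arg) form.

begin: config: θ0=0°, θ1=0°, e=2
step 1 (rotate(1, 180)): config: θ0=0°, θ1=180°, e=2
step 2 (rotate(0, 90)): config: θ0=90°, θ1=180°, e=2
minimal: 2 command(s), checked below 2.

rotate(1, 180), rotate(0, 90)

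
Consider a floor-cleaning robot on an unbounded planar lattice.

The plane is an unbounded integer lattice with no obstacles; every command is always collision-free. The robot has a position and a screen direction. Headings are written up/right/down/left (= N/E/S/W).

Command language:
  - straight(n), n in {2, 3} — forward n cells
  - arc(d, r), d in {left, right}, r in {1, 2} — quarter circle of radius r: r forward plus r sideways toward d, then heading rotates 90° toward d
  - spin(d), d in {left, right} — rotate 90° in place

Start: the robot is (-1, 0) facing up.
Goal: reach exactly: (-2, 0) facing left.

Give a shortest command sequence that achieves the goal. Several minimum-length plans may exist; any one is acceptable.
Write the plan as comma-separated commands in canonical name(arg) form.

straight(3), spin(right), arc(right, 1), arc(right, 2)

begin: (-1, 0) facing up
[1] after straight(3): (-1, 3) facing up
[2] after spin(right): (-1, 3) facing right
[3] after arc(right, 1): (0, 2) facing down
[4] after arc(right, 2): (-2, 0) facing left
nothing shorter than 4 reaches the goal.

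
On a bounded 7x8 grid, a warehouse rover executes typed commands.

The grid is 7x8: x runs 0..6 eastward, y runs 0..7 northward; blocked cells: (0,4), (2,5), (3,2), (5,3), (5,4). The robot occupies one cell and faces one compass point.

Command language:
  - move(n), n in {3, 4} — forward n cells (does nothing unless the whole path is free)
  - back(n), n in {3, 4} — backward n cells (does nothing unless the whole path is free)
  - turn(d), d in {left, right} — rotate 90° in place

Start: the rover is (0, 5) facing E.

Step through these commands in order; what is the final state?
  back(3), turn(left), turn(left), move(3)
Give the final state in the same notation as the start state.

(0, 5) facing W

from: (0, 5) facing E
step 1 (back(3)): (0, 5) facing E
step 2 (turn(left)): (0, 5) facing N
step 3 (turn(left)): (0, 5) facing W
step 4 (move(3)): (0, 5) facing W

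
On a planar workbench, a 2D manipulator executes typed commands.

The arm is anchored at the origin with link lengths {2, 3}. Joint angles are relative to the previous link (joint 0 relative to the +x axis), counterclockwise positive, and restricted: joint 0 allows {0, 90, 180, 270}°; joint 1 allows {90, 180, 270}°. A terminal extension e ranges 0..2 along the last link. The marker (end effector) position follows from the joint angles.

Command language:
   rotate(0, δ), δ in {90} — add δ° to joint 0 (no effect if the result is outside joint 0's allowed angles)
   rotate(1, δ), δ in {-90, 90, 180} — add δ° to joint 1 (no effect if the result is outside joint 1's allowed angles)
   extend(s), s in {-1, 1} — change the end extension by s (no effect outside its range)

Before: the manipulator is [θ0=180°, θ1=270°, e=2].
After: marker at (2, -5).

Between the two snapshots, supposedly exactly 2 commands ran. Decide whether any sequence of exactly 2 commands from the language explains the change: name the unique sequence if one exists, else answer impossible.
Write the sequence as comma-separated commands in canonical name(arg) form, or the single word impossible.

begin: [θ0=180°, θ1=270°, e=2]
step 1 (rotate(0, 90)): [θ0=270°, θ1=270°, e=2]
step 2 (rotate(0, 90)): [θ0=0°, θ1=270°, e=2]
all 36 alternatives checked — unique.

rotate(0, 90), rotate(0, 90)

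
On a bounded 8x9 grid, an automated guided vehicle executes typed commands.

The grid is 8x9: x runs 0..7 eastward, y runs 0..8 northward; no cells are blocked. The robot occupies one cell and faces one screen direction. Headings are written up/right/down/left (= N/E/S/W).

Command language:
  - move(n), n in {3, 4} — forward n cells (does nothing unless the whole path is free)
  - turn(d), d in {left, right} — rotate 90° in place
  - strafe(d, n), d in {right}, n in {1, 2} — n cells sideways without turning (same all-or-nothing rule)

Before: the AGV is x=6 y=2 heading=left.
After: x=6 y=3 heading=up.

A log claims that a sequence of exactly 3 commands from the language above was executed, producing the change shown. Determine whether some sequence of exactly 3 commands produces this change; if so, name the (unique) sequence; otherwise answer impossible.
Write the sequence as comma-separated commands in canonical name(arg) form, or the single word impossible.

strafe(right, 1), turn(right), strafe(right, 2)

key: order matters: swapping strafe(right, 1) and strafe(right, 2) lands elsewhere
start: x=6 y=2 heading=left
[1] after strafe(right, 1): x=6 y=3 heading=left
[2] after turn(right): x=6 y=3 heading=up
[3] after strafe(right, 2): x=6 y=3 heading=up
all 216 alternatives checked — unique.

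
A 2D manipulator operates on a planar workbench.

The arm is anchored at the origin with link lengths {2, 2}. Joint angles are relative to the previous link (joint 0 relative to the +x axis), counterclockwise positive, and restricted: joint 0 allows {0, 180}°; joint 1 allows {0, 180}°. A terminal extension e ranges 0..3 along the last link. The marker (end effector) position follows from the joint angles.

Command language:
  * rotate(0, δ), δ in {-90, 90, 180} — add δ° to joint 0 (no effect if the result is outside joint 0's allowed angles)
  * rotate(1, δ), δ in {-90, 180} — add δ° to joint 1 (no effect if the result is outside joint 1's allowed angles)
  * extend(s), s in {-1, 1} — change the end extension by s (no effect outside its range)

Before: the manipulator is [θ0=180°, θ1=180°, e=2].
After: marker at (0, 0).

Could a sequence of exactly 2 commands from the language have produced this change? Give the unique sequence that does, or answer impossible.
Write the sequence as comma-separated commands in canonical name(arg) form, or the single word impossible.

from: [θ0=180°, θ1=180°, e=2]
step 1 (extend(-1)): [θ0=180°, θ1=180°, e=1]
step 2 (extend(-1)): [θ0=180°, θ1=180°, e=0]
no other 2-command option fits: unique.

extend(-1), extend(-1)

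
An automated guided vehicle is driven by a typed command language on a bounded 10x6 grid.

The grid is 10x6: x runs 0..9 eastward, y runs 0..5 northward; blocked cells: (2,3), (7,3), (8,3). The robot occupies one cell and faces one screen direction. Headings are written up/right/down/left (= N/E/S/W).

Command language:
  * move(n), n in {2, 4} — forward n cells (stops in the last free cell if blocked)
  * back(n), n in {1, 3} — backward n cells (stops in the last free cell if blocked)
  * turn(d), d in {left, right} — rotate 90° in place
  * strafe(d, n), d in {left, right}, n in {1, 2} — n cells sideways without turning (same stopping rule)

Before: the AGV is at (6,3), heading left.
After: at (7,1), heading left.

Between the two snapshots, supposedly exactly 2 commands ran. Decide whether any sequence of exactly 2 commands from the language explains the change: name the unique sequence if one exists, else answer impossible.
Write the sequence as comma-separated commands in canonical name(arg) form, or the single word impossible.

key: heading stays W — no command in the sequence turns
from: at (6,3), heading left
[1] after strafe(left, 2): at (6,1), heading left
[2] after back(1): at (7,1), heading left
uniquely the one of 100 2-step routes that fits.

strafe(left, 2), back(1)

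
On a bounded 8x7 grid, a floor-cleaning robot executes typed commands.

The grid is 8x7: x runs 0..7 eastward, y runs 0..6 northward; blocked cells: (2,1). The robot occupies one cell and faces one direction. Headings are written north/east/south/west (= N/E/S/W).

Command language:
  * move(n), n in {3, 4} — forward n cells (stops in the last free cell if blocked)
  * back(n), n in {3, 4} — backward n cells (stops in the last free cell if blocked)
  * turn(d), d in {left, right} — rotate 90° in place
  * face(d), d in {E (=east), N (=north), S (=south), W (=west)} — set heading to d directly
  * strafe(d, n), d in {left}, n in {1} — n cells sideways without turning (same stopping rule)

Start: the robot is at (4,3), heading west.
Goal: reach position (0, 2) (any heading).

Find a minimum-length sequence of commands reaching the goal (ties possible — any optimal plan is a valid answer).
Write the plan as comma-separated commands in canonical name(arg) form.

from: at (4,3), heading west
step 1 (move(4)): at (0,3), heading west
step 2 (strafe(left, 1)): at (0,2), heading west
shorter routes all fall short; 2 is best.

move(4), strafe(left, 1)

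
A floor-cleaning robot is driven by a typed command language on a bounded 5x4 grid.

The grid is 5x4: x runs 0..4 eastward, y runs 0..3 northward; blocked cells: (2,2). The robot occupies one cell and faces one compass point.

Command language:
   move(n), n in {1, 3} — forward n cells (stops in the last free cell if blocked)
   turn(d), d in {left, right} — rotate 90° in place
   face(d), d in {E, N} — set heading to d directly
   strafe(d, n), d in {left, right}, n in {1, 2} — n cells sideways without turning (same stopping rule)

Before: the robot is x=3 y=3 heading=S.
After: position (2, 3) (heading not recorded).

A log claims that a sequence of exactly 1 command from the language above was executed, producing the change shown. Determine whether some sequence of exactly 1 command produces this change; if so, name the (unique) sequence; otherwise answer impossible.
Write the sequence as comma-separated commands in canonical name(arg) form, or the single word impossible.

initial: x=3 y=3 heading=S
t=1 strafe(right, 1) ⇒ x=2 y=3 heading=S
uniquely the one of 10 1-step routes that fits.

strafe(right, 1)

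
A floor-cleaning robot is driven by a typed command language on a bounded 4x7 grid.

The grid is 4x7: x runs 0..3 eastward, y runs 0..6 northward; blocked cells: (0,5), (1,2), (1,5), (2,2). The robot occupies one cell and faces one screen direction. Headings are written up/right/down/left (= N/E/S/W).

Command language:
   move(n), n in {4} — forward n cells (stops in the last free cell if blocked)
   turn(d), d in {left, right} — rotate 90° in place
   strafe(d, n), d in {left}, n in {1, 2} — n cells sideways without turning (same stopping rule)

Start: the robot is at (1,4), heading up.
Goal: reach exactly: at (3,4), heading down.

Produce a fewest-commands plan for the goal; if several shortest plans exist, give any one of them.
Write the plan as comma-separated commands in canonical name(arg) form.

start: at (1,4), heading up
t=1 turn(right) ⇒ at (1,4), heading right
t=2 turn(right) ⇒ at (1,4), heading down
t=3 strafe(left, 2) ⇒ at (3,4), heading down
minimal: 3 command(s), checked below 3.

turn(right), turn(right), strafe(left, 2)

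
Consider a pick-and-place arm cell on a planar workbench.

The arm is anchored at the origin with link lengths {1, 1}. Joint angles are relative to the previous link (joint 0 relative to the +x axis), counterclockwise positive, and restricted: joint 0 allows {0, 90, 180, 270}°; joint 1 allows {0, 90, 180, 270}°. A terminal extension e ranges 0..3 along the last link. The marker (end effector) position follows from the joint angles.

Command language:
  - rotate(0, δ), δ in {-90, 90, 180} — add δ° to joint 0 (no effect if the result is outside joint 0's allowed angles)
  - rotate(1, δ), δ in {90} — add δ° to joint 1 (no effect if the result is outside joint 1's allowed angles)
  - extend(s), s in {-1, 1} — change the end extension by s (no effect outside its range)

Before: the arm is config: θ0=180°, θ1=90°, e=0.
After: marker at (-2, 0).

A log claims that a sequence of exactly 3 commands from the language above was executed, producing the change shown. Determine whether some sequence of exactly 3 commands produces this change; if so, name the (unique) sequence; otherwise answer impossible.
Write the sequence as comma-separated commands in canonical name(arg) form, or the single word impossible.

rotate(1, 90), rotate(1, 90), rotate(1, 90)

start: config: θ0=180°, θ1=90°, e=0
[1] after rotate(1, 90): config: θ0=180°, θ1=180°, e=0
[2] after rotate(1, 90): config: θ0=180°, θ1=270°, e=0
[3] after rotate(1, 90): config: θ0=180°, θ1=0°, e=0
uniquely the one of 216 3-step routes that fits.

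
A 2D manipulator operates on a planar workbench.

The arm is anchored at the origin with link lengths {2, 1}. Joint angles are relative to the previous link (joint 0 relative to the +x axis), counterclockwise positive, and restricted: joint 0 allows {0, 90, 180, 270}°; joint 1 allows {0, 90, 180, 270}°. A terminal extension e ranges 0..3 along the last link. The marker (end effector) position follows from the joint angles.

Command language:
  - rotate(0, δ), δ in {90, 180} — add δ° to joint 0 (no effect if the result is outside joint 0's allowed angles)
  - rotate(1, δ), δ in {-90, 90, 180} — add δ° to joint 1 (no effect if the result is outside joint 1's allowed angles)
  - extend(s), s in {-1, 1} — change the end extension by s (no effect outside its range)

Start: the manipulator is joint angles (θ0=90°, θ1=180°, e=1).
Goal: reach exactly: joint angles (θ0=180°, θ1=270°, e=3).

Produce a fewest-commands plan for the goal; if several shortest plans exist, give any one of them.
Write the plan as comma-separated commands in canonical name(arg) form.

rotate(1, 90), extend(1), extend(1), rotate(0, 90)

t0: joint angles (θ0=90°, θ1=180°, e=1)
[1] after rotate(1, 90): joint angles (θ0=90°, θ1=270°, e=1)
[2] after extend(1): joint angles (θ0=90°, θ1=270°, e=2)
[3] after extend(1): joint angles (θ0=90°, θ1=270°, e=3)
[4] after rotate(0, 90): joint angles (θ0=180°, θ1=270°, e=3)
shorter routes all fall short; 4 is best.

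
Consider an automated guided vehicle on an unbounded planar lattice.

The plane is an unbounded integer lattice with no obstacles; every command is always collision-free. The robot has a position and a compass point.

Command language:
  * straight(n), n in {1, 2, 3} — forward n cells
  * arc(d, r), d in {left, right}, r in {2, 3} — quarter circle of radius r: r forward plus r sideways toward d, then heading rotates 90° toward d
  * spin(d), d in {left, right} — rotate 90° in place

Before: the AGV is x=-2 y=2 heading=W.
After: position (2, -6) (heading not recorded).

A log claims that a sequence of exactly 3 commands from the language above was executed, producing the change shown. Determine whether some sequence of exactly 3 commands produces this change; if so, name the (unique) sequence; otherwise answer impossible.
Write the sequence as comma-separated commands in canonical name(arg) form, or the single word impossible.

key: running arc(right, 3) before arc(left, 2) would end elsewhere — order is forced
from: x=-2 y=2 heading=W
step 1 (arc(left, 2)): x=-4 y=0 heading=S
step 2 (arc(left, 3)): x=-1 y=-3 heading=E
step 3 (arc(right, 3)): x=2 y=-6 heading=S
no rival 3-sequence matches.

arc(left, 2), arc(left, 3), arc(right, 3)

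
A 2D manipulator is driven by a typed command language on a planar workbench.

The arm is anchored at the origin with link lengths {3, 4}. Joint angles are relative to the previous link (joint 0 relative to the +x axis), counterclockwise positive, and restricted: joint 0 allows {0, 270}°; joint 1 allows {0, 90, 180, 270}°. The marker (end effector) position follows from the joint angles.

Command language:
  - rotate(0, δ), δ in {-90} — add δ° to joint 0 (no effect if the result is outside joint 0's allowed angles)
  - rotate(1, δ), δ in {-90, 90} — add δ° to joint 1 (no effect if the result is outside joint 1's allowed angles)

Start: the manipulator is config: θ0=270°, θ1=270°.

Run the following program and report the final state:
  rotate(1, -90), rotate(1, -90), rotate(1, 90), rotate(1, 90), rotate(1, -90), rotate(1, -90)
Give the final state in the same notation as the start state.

config: θ0=270°, θ1=90°

begin: config: θ0=270°, θ1=270°
t=1 rotate(1, -90) ⇒ config: θ0=270°, θ1=180°
t=2 rotate(1, -90) ⇒ config: θ0=270°, θ1=90°
t=3 rotate(1, 90) ⇒ config: θ0=270°, θ1=180°
t=4 rotate(1, 90) ⇒ config: θ0=270°, θ1=270°
t=5 rotate(1, -90) ⇒ config: θ0=270°, θ1=180°
t=6 rotate(1, -90) ⇒ config: θ0=270°, θ1=90°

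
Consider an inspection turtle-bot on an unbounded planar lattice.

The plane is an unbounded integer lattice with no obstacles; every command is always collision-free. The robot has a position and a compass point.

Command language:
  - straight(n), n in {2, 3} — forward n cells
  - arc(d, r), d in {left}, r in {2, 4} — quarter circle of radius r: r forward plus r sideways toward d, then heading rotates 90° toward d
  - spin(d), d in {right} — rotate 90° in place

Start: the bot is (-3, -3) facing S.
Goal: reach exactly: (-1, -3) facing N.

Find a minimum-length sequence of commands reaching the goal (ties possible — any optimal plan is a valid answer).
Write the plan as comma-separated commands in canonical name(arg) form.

initial: (-3, -3) facing S
1. arc(left, 2) → (-1, -5) facing E
2. spin(right) → (-1, -5) facing S
3. spin(right) → (-1, -5) facing W
4. spin(right) → (-1, -5) facing N
5. straight(2) → (-1, -3) facing N
nothing shorter than 5 reaches the goal.

arc(left, 2), spin(right), spin(right), spin(right), straight(2)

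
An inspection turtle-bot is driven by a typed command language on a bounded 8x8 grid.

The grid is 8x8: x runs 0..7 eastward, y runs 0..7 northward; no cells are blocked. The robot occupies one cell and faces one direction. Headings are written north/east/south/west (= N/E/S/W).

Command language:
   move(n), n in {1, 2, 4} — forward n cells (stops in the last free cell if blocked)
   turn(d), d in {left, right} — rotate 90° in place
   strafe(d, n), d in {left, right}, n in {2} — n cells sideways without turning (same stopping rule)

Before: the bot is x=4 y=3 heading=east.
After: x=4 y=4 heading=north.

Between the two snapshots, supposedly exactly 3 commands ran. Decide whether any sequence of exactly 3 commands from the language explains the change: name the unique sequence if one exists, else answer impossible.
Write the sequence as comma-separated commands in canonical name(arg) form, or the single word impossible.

checked all 3-command options: none fits.

impossible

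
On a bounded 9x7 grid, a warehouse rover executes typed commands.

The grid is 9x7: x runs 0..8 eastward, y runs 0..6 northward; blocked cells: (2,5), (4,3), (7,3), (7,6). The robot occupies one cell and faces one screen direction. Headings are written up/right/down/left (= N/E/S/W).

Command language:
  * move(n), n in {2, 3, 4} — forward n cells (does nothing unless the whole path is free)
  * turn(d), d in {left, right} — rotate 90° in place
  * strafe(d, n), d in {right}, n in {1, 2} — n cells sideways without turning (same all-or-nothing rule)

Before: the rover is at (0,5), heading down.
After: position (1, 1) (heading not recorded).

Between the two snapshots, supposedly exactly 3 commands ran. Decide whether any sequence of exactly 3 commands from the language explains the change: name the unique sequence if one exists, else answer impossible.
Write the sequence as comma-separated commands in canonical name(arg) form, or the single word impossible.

impossible

no 3-step route produces this change.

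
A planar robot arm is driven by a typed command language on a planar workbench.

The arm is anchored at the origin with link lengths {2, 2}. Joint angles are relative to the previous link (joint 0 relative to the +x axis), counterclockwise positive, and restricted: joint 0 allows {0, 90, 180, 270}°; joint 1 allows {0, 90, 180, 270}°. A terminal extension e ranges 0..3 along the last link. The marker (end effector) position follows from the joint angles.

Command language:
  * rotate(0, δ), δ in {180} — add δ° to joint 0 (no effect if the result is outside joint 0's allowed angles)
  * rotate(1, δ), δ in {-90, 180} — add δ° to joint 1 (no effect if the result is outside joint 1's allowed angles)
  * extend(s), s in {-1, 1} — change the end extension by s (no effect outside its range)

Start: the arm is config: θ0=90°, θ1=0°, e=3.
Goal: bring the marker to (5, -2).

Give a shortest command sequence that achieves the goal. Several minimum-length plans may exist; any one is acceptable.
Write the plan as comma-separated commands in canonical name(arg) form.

rotate(0, 180), rotate(1, -90), rotate(1, 180)

from: config: θ0=90°, θ1=0°, e=3
1. rotate(0, 180) → config: θ0=270°, θ1=0°, e=3
2. rotate(1, -90) → config: θ0=270°, θ1=270°, e=3
3. rotate(1, 180) → config: θ0=270°, θ1=90°, e=3
shorter routes all fall short; 3 is best.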